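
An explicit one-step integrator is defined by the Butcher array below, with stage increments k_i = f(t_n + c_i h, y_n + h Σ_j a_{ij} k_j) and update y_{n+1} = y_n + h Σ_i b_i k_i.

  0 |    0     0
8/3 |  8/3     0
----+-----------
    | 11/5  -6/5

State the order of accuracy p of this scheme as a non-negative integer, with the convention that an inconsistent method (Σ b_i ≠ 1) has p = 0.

b = (11/5, -6/5)
c = (0, 8/3)
Σ b_i: 11/5·1 + (-6/5)·1 = 1 ✓
b·c: (-6/5)·8/3 = -16/5 ≠ 1/2 ⇒ order 1.

1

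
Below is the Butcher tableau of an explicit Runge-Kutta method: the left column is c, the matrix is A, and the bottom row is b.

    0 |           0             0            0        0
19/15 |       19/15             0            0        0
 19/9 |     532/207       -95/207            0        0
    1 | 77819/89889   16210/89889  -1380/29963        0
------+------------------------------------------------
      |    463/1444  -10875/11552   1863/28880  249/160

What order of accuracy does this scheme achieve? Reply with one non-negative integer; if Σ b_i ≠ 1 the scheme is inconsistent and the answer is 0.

b = (463/1444, -10875/11552, 1863/28880, 249/160)
c = (0, 19/15, 19/9, 1)
Ac = (0, 0, -361/621, 98/747)
Σ b_i: 463/1444·1 + (-10875/11552)·1 + 1863/28880·1 + 249/160·1 = 1 ✓
b·c: (-10875/11552)·19/15 + 1863/28880·19/9 + 249/160·1 = 1/2 ✓
b·c²: (-10875/11552)·361/225 + 1863/28880·361/81 + 249/160·1 = 1/3 ✓
b·Ac: 1863/28880·(-361/621) + 249/160·98/747 = 1/6 ✓
b·c³: (-10875/11552)·6859/3375 + 1863/28880·6859/729 + 249/160·1 = 1/4 ✓
b·(c∘Ac): 1863/28880·(-6859/5589) + 249/160·98/747 = 1/8 ✓
b·Ac²: 1863/28880·(-6859/9315) + 249/160·314/3735 = 1/12 ✓
b·A²c: 249/160·20/747 = 1/24 ✓; 4 stages ⇒ order 4.

4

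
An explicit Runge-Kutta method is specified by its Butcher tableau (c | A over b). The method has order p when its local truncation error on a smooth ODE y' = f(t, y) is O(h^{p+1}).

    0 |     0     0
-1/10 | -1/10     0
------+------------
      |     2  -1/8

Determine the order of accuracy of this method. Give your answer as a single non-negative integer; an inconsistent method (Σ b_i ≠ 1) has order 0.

b = (2, -1/8)
c = (0, -1/10)
Σ b_i: 2·1 + (-1/8)·1 = 15/8 ≠ 1 ⇒ order 0.

0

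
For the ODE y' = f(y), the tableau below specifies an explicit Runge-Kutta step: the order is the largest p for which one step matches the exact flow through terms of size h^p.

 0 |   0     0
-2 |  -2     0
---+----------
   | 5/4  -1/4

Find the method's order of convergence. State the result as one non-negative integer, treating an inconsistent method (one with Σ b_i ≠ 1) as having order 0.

b = (5/4, -1/4)
c = (0, -2)
Σ b_i: 5/4·1 + (-1/4)·1 = 1 ✓
b·c: (-1/4)·(-2) = 1/2 ✓; 2 stages ⇒ order 2.

2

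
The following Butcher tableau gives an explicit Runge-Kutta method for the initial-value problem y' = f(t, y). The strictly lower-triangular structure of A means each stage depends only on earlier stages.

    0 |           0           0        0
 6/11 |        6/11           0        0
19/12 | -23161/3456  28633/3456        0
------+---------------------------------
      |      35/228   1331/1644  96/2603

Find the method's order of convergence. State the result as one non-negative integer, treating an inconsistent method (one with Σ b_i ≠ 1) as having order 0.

3

b = (35/228, 1331/1644, 96/2603)
c = (0, 6/11, 19/12)
Ac = (0, 0, 2603/576)
Σ b_i: 35/228·1 + 1331/1644·1 + 96/2603·1 = 1 ✓
b·c: 1331/1644·6/11 + 96/2603·19/12 = 1/2 ✓
b·c²: 1331/1644·36/121 + 96/2603·361/144 = 1/3 ✓
b·Ac: 96/2603·2603/576 = 1/6 ✓; 3 stages ⇒ order 3.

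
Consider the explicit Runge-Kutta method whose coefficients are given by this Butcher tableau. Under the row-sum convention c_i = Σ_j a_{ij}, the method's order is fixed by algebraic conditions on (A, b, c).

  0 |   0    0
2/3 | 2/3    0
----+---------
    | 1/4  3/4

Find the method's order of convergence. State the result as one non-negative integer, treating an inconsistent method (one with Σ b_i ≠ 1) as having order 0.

b = (1/4, 3/4)
c = (0, 2/3)
Σ b_i: 1/4·1 + 3/4·1 = 1 ✓
b·c: 3/4·2/3 = 1/2 ✓; 2 stages ⇒ order 2.

2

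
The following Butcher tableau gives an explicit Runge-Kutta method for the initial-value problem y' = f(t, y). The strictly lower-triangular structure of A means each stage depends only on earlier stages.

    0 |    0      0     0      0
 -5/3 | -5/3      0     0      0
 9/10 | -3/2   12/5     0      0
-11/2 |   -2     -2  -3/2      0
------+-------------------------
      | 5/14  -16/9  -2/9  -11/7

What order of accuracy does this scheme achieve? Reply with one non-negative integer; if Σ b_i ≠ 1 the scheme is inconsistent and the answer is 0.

b = (5/14, -16/9, -2/9, -11/7)
c = (0, -5/3, 9/10, -11/2)
Ac = (0, 0, -4, 119/60)
Σ b_i: 5/14·1 + (-16/9)·1 + (-2/9)·1 + (-11/7)·1 = -45/14 ≠ 1 ⇒ order 0.

0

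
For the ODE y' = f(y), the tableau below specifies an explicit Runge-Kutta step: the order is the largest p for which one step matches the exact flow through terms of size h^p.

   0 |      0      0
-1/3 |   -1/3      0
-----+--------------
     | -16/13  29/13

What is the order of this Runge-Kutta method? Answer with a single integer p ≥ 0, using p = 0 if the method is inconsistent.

b = (-16/13, 29/13)
c = (0, -1/3)
Σ b_i: (-16/13)·1 + 29/13·1 = 1 ✓
b·c: 29/13·(-1/3) = -29/39 ≠ 1/2 ⇒ order 1.

1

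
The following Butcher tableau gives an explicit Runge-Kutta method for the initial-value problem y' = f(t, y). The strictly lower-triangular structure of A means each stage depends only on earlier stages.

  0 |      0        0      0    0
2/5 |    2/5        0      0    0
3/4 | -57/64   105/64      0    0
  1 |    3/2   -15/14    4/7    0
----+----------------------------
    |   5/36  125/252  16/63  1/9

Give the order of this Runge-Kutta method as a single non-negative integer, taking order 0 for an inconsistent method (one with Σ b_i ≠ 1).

b = (5/36, 125/252, 16/63, 1/9)
c = (0, 2/5, 3/4, 1)
Ac = (0, 0, 21/32, 0)
Σ b_i: 5/36·1 + 125/252·1 + 16/63·1 + 1/9·1 = 1 ✓
b·c: 125/252·2/5 + 16/63·3/4 + 1/9·1 = 1/2 ✓
b·c²: 125/252·4/25 + 16/63·9/16 + 1/9·1 = 1/3 ✓
b·Ac: 16/63·21/32 = 1/6 ✓
b·c³: 125/252·8/125 + 16/63·27/64 + 1/9·1 = 1/4 ✓
b·(c∘Ac): 16/63·63/128 = 1/8 ✓
b·Ac²: 16/63·21/80 + 1/9·3/20 = 1/12 ✓
b·A²c: 1/9·3/8 = 1/24 ✓; 4 stages ⇒ order 4.

4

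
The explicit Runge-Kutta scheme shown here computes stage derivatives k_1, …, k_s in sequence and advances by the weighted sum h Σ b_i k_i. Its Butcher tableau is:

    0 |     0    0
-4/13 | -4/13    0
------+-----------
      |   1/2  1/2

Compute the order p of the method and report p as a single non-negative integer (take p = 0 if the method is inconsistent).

1

b = (1/2, 1/2)
c = (0, -4/13)
Σ b_i: 1/2·1 + 1/2·1 = 1 ✓
b·c: 1/2·(-4/13) = -2/13 ≠ 1/2 ⇒ order 1.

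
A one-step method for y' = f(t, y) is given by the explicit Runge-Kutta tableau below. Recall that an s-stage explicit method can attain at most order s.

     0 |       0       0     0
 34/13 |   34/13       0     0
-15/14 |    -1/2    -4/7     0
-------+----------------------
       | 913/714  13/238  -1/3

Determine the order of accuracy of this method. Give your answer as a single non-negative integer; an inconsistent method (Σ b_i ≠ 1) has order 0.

b = (913/714, 13/238, -1/3)
c = (0, 34/13, -15/14)
Ac = (0, 0, -136/91)
Σ b_i: 913/714·1 + 13/238·1 + (-1/3)·1 = 1 ✓
b·c: 13/238·34/13 + (-1/3)·(-15/14) = 1/2 ✓
b·c²: 13/238·1156/169 + (-1/3)·225/196 = -23/2548 ≠ 1/3 ⇒ order 2.
b·Ac: (-1/3)·(-136/91) = 136/273 ≠ 1/6

2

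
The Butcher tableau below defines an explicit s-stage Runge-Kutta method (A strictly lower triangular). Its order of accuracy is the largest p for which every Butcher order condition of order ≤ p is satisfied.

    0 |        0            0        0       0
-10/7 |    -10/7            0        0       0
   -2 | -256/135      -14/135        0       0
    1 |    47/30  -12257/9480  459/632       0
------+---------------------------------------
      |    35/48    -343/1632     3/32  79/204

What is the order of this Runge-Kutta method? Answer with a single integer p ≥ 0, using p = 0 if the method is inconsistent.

4

b = (35/48, -343/1632, 3/32, 79/204)
c = (0, -10/7, -2, 1)
Ac = (0, 0, 4/27, 187/474)
Σ b_i: 35/48·1 + (-343/1632)·1 + 3/32·1 + 79/204·1 = 1 ✓
b·c: (-343/1632)·(-10/7) + 3/32·(-2) + 79/204·1 = 1/2 ✓
b·c²: (-343/1632)·100/49 + 3/32·4 + 79/204·1 = 1/3 ✓
b·Ac: 3/32·4/27 + 79/204·187/474 = 1/6 ✓
b·c³: (-343/1632)·(-1000/343) + 3/32·(-8) + 79/204·1 = 1/4 ✓
b·(c∘Ac): 3/32·(-8/27) + 79/204·187/474 = 1/8 ✓
b·Ac²: 3/32·(-40/189) + 79/204·442/1659 = 1/12 ✓
b·A²c: 79/204·17/158 = 1/24 ✓; 4 stages ⇒ order 4.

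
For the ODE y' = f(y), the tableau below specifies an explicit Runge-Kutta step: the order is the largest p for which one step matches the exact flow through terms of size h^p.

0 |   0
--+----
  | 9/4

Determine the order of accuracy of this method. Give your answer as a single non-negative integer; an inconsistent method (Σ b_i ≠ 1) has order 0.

0

b = (9/4)
c = (0)
Σ b_i: 9/4·1 = 9/4 ≠ 1 ⇒ order 0.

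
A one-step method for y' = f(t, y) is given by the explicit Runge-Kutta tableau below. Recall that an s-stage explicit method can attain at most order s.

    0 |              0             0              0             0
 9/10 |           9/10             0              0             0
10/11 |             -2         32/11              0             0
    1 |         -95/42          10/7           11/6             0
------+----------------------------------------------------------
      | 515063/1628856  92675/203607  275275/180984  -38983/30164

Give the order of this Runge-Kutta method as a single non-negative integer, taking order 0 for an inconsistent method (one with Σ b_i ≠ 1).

b = (515063/1628856, 92675/203607, 275275/180984, -38983/30164)
c = (0, 9/10, 10/11, 1)
Ac = (0, 0, 144/55, 62/21)
Σ b_i: 515063/1628856·1 + 92675/203607·1 + 275275/180984·1 + (-38983/30164)·1 = 1 ✓
b·c: 92675/203607·9/10 + 275275/180984·10/11 + (-38983/30164)·1 = 1/2 ✓
b·c²: 92675/203607·81/100 + 275275/180984·100/121 + (-38983/30164)·1 = 1/3 ✓
b·Ac: 275275/180984·144/55 + (-38983/30164)·62/21 = 1/6 ✓
b·c³: 92675/203607·729/1000 + 275275/180984·1000/1331 + (-38983/30164)·1 = 1813547/9954120 ≠ 1/4 ⇒ order 3.
b·(c∘Ac): 275275/180984·288/121 + (-38983/30164)·62/21 = -8839/45246 ≠ 1/8
b·Ac²: 275275/180984·648/275 + (-38983/30164)·6173/2310 = 1298203/9954120 ≠ 1/12
b·A²c: (-38983/30164)·24/5 = -233898/37705 ≠ 1/24

3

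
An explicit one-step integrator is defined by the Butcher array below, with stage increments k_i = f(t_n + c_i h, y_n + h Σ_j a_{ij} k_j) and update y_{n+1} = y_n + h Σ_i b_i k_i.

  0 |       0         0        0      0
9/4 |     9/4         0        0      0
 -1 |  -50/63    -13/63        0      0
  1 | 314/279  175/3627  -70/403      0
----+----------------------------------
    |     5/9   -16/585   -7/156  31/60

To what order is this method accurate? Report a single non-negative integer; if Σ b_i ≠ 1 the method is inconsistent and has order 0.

4

b = (5/9, -16/585, -7/156, 31/60)
c = (0, 9/4, -1, 1)
Ac = (0, 0, -13/28, 35/124)
Σ b_i: 5/9·1 + (-16/585)·1 + (-7/156)·1 + 31/60·1 = 1 ✓
b·c: (-16/585)·9/4 + (-7/156)·(-1) + 31/60·1 = 1/2 ✓
b·c²: (-16/585)·81/16 + (-7/156)·1 + 31/60·1 = 1/3 ✓
b·Ac: (-7/156)·(-13/28) + 31/60·35/124 = 1/6 ✓
b·c³: (-16/585)·729/64 + (-7/156)·(-1) + 31/60·1 = 1/4 ✓
b·(c∘Ac): (-7/156)·13/28 + 31/60·35/124 = 1/8 ✓
b·Ac²: (-7/156)·(-117/112) + 31/60·35/496 = 1/12 ✓
b·A²c: 31/60·5/62 = 1/24 ✓; 4 stages ⇒ order 4.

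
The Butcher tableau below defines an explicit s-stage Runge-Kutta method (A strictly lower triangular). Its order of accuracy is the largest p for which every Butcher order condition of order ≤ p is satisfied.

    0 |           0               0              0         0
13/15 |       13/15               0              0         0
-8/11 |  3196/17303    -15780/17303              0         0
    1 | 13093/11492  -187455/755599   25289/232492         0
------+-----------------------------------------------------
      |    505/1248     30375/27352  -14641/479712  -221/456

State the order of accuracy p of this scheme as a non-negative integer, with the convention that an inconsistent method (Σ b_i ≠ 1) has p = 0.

4

b = (505/1248, 30375/27352, -14641/479712, -221/456)
c = (0, 13/15, -8/11, 1)
Ac = (0, 0, -1052/1331, -5/17)
Σ b_i: 505/1248·1 + 30375/27352·1 + (-14641/479712)·1 + (-221/456)·1 = 1 ✓
b·c: 30375/27352·13/15 + (-14641/479712)·(-8/11) + (-221/456)·1 = 1/2 ✓
b·c²: 30375/27352·169/225 + (-14641/479712)·64/121 + (-221/456)·1 = 1/3 ✓
b·Ac: (-14641/479712)·(-1052/1331) + (-221/456)·(-5/17) = 1/6 ✓
b·c³: 30375/27352·2197/3375 + (-14641/479712)·(-512/1331) + (-221/456)·1 = 1/4 ✓
b·(c∘Ac): (-14641/479712)·8416/14641 + (-221/456)·(-5/17) = 1/8 ✓
b·Ac²: (-14641/479712)·(-13676/19965) + (-221/456)·(-427/3315) = 1/12 ✓
b·A²c: (-221/456)·(-19/221) = 1/24 ✓; 4 stages ⇒ order 4.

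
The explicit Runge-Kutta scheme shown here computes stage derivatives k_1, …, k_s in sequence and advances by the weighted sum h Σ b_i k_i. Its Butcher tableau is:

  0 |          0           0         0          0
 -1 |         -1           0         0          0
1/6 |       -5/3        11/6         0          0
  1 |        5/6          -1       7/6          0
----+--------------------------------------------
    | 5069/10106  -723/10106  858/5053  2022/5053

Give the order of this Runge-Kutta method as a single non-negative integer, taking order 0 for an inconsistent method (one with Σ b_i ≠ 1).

3

b = (5069/10106, -723/10106, 858/5053, 2022/5053)
c = (0, -1, 1/6, 1)
Ac = (0, 0, -11/6, 43/36)
Σ b_i: 5069/10106·1 + (-723/10106)·1 + 858/5053·1 + 2022/5053·1 = 1 ✓
b·c: (-723/10106)·(-1) + 858/5053·1/6 + 2022/5053·1 = 1/2 ✓
b·c²: (-723/10106)·1 + 858/5053·1/36 + 2022/5053·1 = 1/3 ✓
b·Ac: 858/5053·(-11/6) + 2022/5053·43/36 = 1/6 ✓
b·c³: (-723/10106)·(-1) + 858/5053·1/216 + 2022/5053·1 = 85949/181908 ≠ 1/4 ⇒ order 3.
b·(c∘Ac): 858/5053·(-11/36) + 2022/5053·43/36 = 2153/5053 ≠ 1/8
b·Ac²: 858/5053·11/6 + 2022/5053·(-209/216) = -13805/181908 ≠ 1/12
b·A²c: 2022/5053·(-77/36) = -25949/30318 ≠ 1/24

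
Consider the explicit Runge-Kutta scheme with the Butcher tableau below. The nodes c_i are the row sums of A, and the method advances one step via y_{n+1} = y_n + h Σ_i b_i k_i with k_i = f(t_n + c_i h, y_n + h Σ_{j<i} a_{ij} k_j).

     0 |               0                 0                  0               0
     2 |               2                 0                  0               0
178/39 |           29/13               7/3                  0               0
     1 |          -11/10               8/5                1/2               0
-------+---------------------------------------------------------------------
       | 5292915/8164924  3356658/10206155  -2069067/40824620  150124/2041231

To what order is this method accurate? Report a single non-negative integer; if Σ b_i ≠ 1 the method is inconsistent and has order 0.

b = (5292915/8164924, 3356658/10206155, -2069067/40824620, 150124/2041231)
c = (0, 2, 178/39, 1)
Ac = (0, 0, 14/3, 1069/195)
Σ b_i: 5292915/8164924·1 + 3356658/10206155·1 + (-2069067/40824620)·1 + 150124/2041231·1 = 1 ✓
b·c: 3356658/10206155·2 + (-2069067/40824620)·178/39 + 150124/2041231·1 = 1/2 ✓
b·c²: 3356658/10206155·4 + (-2069067/40824620)·31684/1521 + 150124/2041231·1 = 1/3 ✓
b·Ac: (-2069067/40824620)·14/3 + 150124/2041231·1069/195 = 1/6 ✓
b·c³: 3356658/10206155·8 + (-2069067/40824620)·5639752/59319 + 150124/2041231·1 = -504860510/238824027 ≠ 1/4 ⇒ order 3.
b·(c∘Ac): (-2069067/40824620)·2492/117 + 150124/2041231·1069/195 = -20707207/30618465 ≠ 1/8
b·Ac²: (-2069067/40824620)·28/3 + 150124/2041231·127882/7605 = 182385209/238824027 ≠ 1/12
b·A²c: 150124/2041231·7/3 = 1050868/6123693 ≠ 1/24

3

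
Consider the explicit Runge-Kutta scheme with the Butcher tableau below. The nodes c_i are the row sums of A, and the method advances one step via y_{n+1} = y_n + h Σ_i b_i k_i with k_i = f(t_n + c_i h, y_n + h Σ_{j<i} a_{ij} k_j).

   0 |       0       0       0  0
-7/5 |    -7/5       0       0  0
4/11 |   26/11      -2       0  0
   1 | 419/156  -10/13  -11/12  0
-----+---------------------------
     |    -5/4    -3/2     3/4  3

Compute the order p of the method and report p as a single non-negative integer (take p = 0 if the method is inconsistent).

1

b = (-5/4, -3/2, 3/4, 3)
c = (0, -7/5, 4/11, 1)
Ac = (0, 0, 14/5, 29/39)
Σ b_i: (-5/4)·1 + (-3/2)·1 + 3/4·1 + 3·1 = 1 ✓
b·c: (-3/2)·(-7/5) + 3/4·4/11 + 3·1 = 591/110 ≠ 1/2 ⇒ order 1.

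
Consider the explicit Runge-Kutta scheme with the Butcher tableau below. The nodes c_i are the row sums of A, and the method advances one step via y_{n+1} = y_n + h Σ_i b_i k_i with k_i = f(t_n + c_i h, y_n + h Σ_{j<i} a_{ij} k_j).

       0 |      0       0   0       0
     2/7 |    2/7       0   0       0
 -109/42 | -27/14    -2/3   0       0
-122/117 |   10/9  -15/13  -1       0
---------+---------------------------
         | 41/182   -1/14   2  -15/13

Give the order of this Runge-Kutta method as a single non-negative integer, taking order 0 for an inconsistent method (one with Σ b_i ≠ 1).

1

b = (41/182, -1/14, 2, -15/13)
c = (0, 2/7, -109/42, -122/117)
Ac = (0, 0, -4/21, 1237/546)
Σ b_i: 41/182·1 + (-1/14)·1 + 2·1 + (-15/13)·1 = 1 ✓
b·c: (-1/14)·2/7 + 2·(-109/42) + (-15/13)·(-122/117) = -33188/8281 ≠ 1/2 ⇒ order 1.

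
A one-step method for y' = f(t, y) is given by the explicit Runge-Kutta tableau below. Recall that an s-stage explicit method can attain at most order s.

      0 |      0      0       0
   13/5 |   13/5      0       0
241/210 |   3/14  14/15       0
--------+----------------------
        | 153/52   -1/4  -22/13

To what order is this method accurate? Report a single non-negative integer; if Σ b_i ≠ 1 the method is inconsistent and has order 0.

b = (153/52, -1/4, -22/13)
c = (0, 13/5, 241/210)
Ac = (0, 0, 182/75)
Σ b_i: 153/52·1 + (-1/4)·1 + (-22/13)·1 = 1 ✓
b·c: (-1/4)·13/5 + (-22/13)·241/210 = -14153/5460 ≠ 1/2 ⇒ order 1.

1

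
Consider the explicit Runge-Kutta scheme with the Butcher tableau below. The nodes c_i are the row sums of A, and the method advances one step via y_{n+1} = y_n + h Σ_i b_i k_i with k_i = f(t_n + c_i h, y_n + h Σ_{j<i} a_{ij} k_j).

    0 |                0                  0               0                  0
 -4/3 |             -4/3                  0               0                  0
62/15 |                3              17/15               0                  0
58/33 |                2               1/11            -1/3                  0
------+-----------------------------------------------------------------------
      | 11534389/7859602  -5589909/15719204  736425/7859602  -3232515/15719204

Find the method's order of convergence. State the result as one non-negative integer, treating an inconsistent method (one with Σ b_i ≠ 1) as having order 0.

3

b = (11534389/7859602, -5589909/15719204, 736425/7859602, -3232515/15719204)
c = (0, -4/3, 62/15, 58/33)
Ac = (0, 0, -68/45, -742/495)
Σ b_i: 11534389/7859602·1 + (-5589909/15719204)·1 + 736425/7859602·1 + (-3232515/15719204)·1 = 1 ✓
b·c: (-5589909/15719204)·(-4/3) + 736425/7859602·62/15 + (-3232515/15719204)·58/33 = 1/2 ✓
b·c²: (-5589909/15719204)·16/9 + 736425/7859602·3844/225 + (-3232515/15719204)·3364/1089 = 1/3 ✓
b·Ac: 736425/7859602·(-68/45) + (-3232515/15719204)·(-742/495) = 1/6 ✓
b·c³: (-5589909/15719204)·(-64/27) + 736425/7859602·238328/3375 + (-3232515/15719204)·195112/35937 = 12338650666/1945251495 ≠ 1/4 ⇒ order 3.
b·(c∘Ac): 736425/7859602·(-4216/675) + (-3232515/15719204)·(-43036/16335) = -1536673/35368209 ≠ 1/8
b·Ac²: 736425/7859602·272/135 + (-3232515/15719204)·(-41084/7425) = 234603761/176841045 ≠ 1/12
b·A²c: (-3232515/15719204)·68/135 = -3663517/35368209 ≠ 1/24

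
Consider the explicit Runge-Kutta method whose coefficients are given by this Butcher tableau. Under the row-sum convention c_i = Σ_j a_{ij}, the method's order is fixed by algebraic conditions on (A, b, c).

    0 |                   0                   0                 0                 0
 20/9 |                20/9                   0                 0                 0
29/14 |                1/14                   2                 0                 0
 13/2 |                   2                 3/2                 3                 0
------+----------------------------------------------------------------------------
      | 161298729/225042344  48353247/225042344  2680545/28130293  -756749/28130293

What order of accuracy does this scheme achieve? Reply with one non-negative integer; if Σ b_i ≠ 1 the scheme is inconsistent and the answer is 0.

3

b = (161298729/225042344, 48353247/225042344, 2680545/28130293, -756749/28130293)
c = (0, 20/9, 29/14, 13/2)
Ac = (0, 0, 40/9, 401/42)
Σ b_i: 161298729/225042344·1 + 48353247/225042344·1 + 2680545/28130293·1 + (-756749/28130293)·1 = 1 ✓
b·c: 48353247/225042344·20/9 + 2680545/28130293·29/14 + (-756749/28130293)·13/2 = 1/2 ✓
b·c²: 48353247/225042344·400/81 + 2680545/28130293·841/196 + (-756749/28130293)·169/4 = 1/3 ✓
b·Ac: 2680545/28130293·40/9 + (-756749/28130293)·401/42 = 1/6 ✓
b·c³: 48353247/225042344·8000/729 + 2680545/28130293·24389/2744 + (-756749/28130293)·2197/8 = -12708252493/3038071644 ≠ 1/4 ⇒ order 3.
b·(c∘Ac): 2680545/28130293·580/63 + (-756749/28130293)·5213/84 = -89141797/112521172 ≠ 1/8
b·Ac²: 2680545/28130293·800/81 + (-756749/28130293)·107321/5292 = 8412584653/21266501508 ≠ 1/12
b·A²c: (-756749/28130293)·40/3 = -30269960/84390879 ≠ 1/24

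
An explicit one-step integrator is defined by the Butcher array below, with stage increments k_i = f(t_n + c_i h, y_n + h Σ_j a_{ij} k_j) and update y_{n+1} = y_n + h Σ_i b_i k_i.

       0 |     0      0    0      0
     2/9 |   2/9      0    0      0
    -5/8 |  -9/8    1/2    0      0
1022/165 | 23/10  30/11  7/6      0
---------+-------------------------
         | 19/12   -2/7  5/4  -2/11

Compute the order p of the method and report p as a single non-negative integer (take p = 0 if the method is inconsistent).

0

b = (19/12, -2/7, 5/4, -2/11)
c = (0, 2/9, -5/8, 1022/165)
Ac = (0, 0, 1/9, -65/528)
Σ b_i: 19/12·1 + (-2/7)·1 + 5/4·1 + (-2/11)·1 = 1093/462 ≠ 1 ⇒ order 0.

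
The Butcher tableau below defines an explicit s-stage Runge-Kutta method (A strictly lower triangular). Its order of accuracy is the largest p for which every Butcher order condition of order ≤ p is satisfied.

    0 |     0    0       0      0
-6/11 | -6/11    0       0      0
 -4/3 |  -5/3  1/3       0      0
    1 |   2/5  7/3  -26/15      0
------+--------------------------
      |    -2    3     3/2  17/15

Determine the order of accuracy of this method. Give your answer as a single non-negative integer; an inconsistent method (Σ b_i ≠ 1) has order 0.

0

b = (-2, 3, 3/2, 17/15)
c = (0, -6/11, -4/3, 1)
Ac = (0, 0, -2/11, 514/495)
Σ b_i: (-2)·1 + 3·1 + 3/2·1 + 17/15·1 = 109/30 ≠ 1 ⇒ order 0.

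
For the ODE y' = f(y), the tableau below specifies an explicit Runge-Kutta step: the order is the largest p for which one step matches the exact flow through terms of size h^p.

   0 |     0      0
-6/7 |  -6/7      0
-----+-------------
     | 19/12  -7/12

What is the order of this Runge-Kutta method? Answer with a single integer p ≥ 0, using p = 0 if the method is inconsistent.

2

b = (19/12, -7/12)
c = (0, -6/7)
Σ b_i: 19/12·1 + (-7/12)·1 = 1 ✓
b·c: (-7/12)·(-6/7) = 1/2 ✓; 2 stages ⇒ order 2.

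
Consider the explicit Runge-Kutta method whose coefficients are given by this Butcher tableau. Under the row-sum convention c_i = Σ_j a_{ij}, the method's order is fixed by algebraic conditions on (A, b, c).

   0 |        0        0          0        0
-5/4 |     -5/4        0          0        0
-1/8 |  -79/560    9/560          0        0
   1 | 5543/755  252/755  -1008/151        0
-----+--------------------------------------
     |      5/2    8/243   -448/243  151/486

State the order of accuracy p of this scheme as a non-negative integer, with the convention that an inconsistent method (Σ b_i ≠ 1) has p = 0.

b = (5/2, 8/243, -448/243, 151/486)
c = (0, -5/4, -1/8, 1)
Ac = (0, 0, -9/448, 63/151)
Σ b_i: 5/2·1 + 8/243·1 + (-448/243)·1 + 151/486·1 = 1 ✓
b·c: 8/243·(-5/4) + (-448/243)·(-1/8) + 151/486·1 = 1/2 ✓
b·c²: 8/243·25/16 + (-448/243)·1/64 + 151/486·1 = 1/3 ✓
b·Ac: (-448/243)·(-9/448) + 151/486·63/151 = 1/6 ✓
b·c³: 8/243·(-125/64) + (-448/243)·(-1/512) + 151/486·1 = 1/4 ✓
b·(c∘Ac): (-448/243)·9/3584 + 151/486·63/151 = 1/8 ✓
b·Ac²: (-448/243)·45/1792 + 151/486·63/151 = 1/12 ✓
b·A²c: 151/486·81/604 = 1/24 ✓; 4 stages ⇒ order 4.

4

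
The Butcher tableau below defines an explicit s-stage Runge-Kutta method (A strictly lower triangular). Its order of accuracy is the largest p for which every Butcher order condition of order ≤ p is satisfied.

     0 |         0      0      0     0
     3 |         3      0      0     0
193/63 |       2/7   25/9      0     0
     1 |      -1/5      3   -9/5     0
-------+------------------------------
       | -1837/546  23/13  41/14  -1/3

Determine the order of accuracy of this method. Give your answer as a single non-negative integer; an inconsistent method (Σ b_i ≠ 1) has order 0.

1

b = (-1837/546, 23/13, 41/14, -1/3)
c = (0, 3, 193/63, 1)
Ac = (0, 0, 25/3, 122/35)
Σ b_i: (-1837/546)·1 + 23/13·1 + 41/14·1 + (-1/3)·1 = 1 ✓
b·c: 23/13·3 + 41/14·193/63 + (-1/3)·1 = 159905/11466 ≠ 1/2 ⇒ order 1.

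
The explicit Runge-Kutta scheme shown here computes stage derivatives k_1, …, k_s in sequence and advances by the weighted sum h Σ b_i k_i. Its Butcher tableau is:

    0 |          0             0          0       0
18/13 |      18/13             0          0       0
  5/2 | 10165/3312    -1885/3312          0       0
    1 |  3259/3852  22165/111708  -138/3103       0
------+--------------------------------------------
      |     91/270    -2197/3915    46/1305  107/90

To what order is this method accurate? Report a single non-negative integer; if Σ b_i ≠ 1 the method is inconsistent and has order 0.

b = (91/270, -2197/3915, 46/1305, 107/90)
c = (0, 18/13, 5/2, 1)
Ac = (0, 0, -145/184, 35/214)
Σ b_i: 91/270·1 + (-2197/3915)·1 + 46/1305·1 + 107/90·1 = 1 ✓
b·c: (-2197/3915)·18/13 + 46/1305·5/2 + 107/90·1 = 1/2 ✓
b·c²: (-2197/3915)·324/169 + 46/1305·25/4 + 107/90·1 = 1/3 ✓
b·Ac: 46/1305·(-145/184) + 107/90·35/214 = 1/6 ✓
b·c³: (-2197/3915)·5832/2197 + 46/1305·125/8 + 107/90·1 = 1/4 ✓
b·(c∘Ac): 46/1305·(-725/368) + 107/90·35/214 = 1/8 ✓
b·Ac²: 46/1305·(-1305/1196) + 107/90·285/2782 = 1/12 ✓
b·A²c: 107/90·15/428 = 1/24 ✓; 4 stages ⇒ order 4.

4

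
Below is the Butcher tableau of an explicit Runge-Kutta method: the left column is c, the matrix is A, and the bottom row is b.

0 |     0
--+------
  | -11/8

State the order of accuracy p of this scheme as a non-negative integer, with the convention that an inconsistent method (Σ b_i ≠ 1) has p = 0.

b = (-11/8)
c = (0)
Σ b_i: (-11/8)·1 = -11/8 ≠ 1 ⇒ order 0.

0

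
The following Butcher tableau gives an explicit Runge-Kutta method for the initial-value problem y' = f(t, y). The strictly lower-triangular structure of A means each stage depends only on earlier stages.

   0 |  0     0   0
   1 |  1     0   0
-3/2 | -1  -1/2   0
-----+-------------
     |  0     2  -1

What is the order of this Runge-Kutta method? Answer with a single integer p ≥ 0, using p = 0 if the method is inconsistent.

b = (0, 2, -1)
c = (0, 1, -3/2)
Ac = (0, 0, -1/2)
Σ b_i: 2·1 + (-1)·1 = 1 ✓
b·c: 2·1 + (-1)·(-3/2) = 7/2 ≠ 1/2 ⇒ order 1.

1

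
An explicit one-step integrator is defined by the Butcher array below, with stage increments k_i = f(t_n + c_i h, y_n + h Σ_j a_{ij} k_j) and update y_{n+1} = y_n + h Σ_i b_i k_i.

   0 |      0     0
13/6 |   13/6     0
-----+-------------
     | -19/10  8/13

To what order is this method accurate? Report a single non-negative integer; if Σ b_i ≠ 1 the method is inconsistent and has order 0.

0

b = (-19/10, 8/13)
c = (0, 13/6)
Σ b_i: (-19/10)·1 + 8/13·1 = -167/130 ≠ 1 ⇒ order 0.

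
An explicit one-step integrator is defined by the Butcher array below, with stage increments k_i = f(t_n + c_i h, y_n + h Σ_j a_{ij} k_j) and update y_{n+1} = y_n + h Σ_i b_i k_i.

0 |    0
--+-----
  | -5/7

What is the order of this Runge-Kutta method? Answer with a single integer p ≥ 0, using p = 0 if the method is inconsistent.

b = (-5/7)
c = (0)
Σ b_i: (-5/7)·1 = -5/7 ≠ 1 ⇒ order 0.

0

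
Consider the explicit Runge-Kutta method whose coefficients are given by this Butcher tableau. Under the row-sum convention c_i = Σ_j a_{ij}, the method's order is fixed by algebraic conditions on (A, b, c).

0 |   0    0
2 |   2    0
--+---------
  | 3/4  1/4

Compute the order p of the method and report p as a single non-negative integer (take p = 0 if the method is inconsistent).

b = (3/4, 1/4)
c = (0, 2)
Σ b_i: 3/4·1 + 1/4·1 = 1 ✓
b·c: 1/4·2 = 1/2 ✓; 2 stages ⇒ order 2.

2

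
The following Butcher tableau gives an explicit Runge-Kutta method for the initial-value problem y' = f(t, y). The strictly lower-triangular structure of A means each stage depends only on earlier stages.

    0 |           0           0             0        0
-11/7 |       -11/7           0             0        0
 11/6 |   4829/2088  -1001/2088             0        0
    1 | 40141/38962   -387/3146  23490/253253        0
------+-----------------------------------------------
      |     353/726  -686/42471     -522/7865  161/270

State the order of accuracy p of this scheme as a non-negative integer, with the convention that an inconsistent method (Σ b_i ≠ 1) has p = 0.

4

b = (353/726, -686/42471, -522/7865, 161/270)
c = (0, -11/7, 11/6, 1)
Ac = (0, 0, 1573/2088, 117/322)
Σ b_i: 353/726·1 + (-686/42471)·1 + (-522/7865)·1 + 161/270·1 = 1 ✓
b·c: (-686/42471)·(-11/7) + (-522/7865)·11/6 + 161/270·1 = 1/2 ✓
b·c²: (-686/42471)·121/49 + (-522/7865)·121/36 + 161/270·1 = 1/3 ✓
b·Ac: (-522/7865)·1573/2088 + 161/270·117/322 = 1/6 ✓
b·c³: (-686/42471)·(-1331/343) + (-522/7865)·1331/216 + 161/270·1 = 1/4 ✓
b·(c∘Ac): (-522/7865)·17303/12528 + 161/270·117/322 = 1/8 ✓
b·Ac²: (-522/7865)·(-17303/14616) + 161/270·9/1127 = 1/12 ✓
b·A²c: 161/270·45/644 = 1/24 ✓; 4 stages ⇒ order 4.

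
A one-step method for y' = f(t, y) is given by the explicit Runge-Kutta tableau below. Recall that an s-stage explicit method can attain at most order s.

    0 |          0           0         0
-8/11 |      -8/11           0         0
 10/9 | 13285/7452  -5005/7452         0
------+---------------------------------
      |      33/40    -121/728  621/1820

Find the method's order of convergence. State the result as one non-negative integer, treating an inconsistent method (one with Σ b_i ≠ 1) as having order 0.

3

b = (33/40, -121/728, 621/1820)
c = (0, -8/11, 10/9)
Ac = (0, 0, 910/1863)
Σ b_i: 33/40·1 + (-121/728)·1 + 621/1820·1 = 1 ✓
b·c: (-121/728)·(-8/11) + 621/1820·10/9 = 1/2 ✓
b·c²: (-121/728)·64/121 + 621/1820·100/81 = 1/3 ✓
b·Ac: 621/1820·910/1863 = 1/6 ✓; 3 stages ⇒ order 3.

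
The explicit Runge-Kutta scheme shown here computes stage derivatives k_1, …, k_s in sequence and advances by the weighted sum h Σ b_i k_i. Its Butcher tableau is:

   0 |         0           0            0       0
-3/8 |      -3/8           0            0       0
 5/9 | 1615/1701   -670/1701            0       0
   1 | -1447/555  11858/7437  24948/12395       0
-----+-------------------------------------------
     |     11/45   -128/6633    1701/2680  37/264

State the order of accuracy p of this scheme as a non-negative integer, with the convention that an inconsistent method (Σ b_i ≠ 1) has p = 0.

b = (11/45, -128/6633, 1701/2680, 37/264)
c = (0, -3/8, 5/9, 1)
Ac = (0, 0, 335/2268, 77/148)
Σ b_i: 11/45·1 + (-128/6633)·1 + 1701/2680·1 + 37/264·1 = 1 ✓
b·c: (-128/6633)·(-3/8) + 1701/2680·5/9 + 37/264·1 = 1/2 ✓
b·c²: (-128/6633)·9/64 + 1701/2680·25/81 + 37/264·1 = 1/3 ✓
b·Ac: 1701/2680·335/2268 + 37/264·77/148 = 1/6 ✓
b·c³: (-128/6633)·(-27/512) + 1701/2680·125/729 + 37/264·1 = 1/4 ✓
b·(c∘Ac): 1701/2680·1675/20412 + 37/264·77/148 = 1/8 ✓
b·Ac²: 1701/2680·(-335/6048) + 37/264·1001/1184 = 1/12 ✓
b·A²c: 37/264·11/37 = 1/24 ✓; 4 stages ⇒ order 4.

4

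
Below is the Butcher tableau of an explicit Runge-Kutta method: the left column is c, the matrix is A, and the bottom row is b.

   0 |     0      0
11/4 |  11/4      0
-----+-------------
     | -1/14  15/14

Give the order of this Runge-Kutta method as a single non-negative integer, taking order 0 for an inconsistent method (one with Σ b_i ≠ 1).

b = (-1/14, 15/14)
c = (0, 11/4)
Σ b_i: (-1/14)·1 + 15/14·1 = 1 ✓
b·c: 15/14·11/4 = 165/56 ≠ 1/2 ⇒ order 1.

1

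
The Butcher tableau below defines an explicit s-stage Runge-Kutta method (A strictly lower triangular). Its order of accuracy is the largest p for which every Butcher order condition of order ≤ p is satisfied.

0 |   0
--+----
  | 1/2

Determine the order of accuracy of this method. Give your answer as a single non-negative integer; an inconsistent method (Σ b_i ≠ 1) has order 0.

b = (1/2)
c = (0)
Σ b_i: 1/2·1 = 1/2 ≠ 1 ⇒ order 0.

0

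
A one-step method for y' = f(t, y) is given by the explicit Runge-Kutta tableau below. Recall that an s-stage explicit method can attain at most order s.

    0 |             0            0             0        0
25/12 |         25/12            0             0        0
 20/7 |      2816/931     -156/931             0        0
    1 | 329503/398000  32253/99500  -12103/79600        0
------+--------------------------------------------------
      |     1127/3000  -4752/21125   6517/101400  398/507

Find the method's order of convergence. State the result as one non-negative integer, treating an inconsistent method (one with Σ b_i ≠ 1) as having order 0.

4

b = (1127/3000, -4752/21125, 6517/101400, 398/507)
c = (0, 25/12, 20/7, 1)
Ac = (0, 0, -325/931, 767/3184)
Σ b_i: 1127/3000·1 + (-4752/21125)·1 + 6517/101400·1 + 398/507·1 = 1 ✓
b·c: (-4752/21125)·25/12 + 6517/101400·20/7 + 398/507·1 = 1/2 ✓
b·c²: (-4752/21125)·625/144 + 6517/101400·400/49 + 398/507·1 = 1/3 ✓
b·Ac: 6517/101400·(-325/931) + 398/507·767/3184 = 1/6 ✓
b·c³: (-4752/21125)·15625/1728 + 6517/101400·8000/343 + 398/507·1 = 1/4 ✓
b·(c∘Ac): 6517/101400·(-6500/6517) + 398/507·767/3184 = 1/8 ✓
b·Ac²: 6517/101400·(-8125/11172) + 398/507·6331/38208 = 1/12 ✓
b·A²c: 398/507·169/3184 = 1/24 ✓; 4 stages ⇒ order 4.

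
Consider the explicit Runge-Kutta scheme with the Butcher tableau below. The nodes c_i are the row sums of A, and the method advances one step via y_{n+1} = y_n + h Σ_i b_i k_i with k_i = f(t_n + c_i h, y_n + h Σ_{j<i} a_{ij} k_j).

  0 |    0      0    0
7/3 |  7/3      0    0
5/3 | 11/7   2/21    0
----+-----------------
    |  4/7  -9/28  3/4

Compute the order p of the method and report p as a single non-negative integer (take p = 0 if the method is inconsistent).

3

b = (4/7, -9/28, 3/4)
c = (0, 7/3, 5/3)
Ac = (0, 0, 2/9)
Σ b_i: 4/7·1 + (-9/28)·1 + 3/4·1 = 1 ✓
b·c: (-9/28)·7/3 + 3/4·5/3 = 1/2 ✓
b·c²: (-9/28)·49/9 + 3/4·25/9 = 1/3 ✓
b·Ac: 3/4·2/9 = 1/6 ✓; 3 stages ⇒ order 3.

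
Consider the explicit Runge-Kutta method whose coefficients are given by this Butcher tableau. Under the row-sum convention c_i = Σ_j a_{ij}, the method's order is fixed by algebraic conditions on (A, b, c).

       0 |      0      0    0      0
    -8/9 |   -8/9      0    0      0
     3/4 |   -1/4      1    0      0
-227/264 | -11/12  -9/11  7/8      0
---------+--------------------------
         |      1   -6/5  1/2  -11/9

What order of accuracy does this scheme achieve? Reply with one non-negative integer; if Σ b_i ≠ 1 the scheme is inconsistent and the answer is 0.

0

b = (1, -6/5, 1/2, -11/9)
c = (0, -8/9, 3/4, -227/264)
Ac = (0, 0, -8/9, 487/352)
Σ b_i: 1·1 + (-6/5)·1 + 1/2·1 + (-11/9)·1 = -83/90 ≠ 1 ⇒ order 0.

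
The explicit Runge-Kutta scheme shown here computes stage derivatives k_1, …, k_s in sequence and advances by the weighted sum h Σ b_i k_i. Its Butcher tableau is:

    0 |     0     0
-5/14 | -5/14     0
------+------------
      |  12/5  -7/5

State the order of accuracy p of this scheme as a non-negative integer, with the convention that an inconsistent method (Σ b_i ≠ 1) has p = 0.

b = (12/5, -7/5)
c = (0, -5/14)
Σ b_i: 12/5·1 + (-7/5)·1 = 1 ✓
b·c: (-7/5)·(-5/14) = 1/2 ✓; 2 stages ⇒ order 2.

2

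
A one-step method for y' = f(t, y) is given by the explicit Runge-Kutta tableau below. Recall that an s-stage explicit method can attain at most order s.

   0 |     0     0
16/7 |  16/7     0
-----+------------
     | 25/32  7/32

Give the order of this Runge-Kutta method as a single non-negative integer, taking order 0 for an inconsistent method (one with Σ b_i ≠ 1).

b = (25/32, 7/32)
c = (0, 16/7)
Σ b_i: 25/32·1 + 7/32·1 = 1 ✓
b·c: 7/32·16/7 = 1/2 ✓; 2 stages ⇒ order 2.

2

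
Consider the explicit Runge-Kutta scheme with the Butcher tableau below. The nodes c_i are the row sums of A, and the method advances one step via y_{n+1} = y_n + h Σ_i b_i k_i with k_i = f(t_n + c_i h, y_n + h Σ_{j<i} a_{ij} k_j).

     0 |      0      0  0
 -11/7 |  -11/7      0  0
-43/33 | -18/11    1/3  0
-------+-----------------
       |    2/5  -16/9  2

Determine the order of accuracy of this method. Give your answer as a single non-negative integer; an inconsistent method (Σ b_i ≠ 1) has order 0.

b = (2/5, -16/9, 2)
c = (0, -11/7, -43/33)
Ac = (0, 0, -11/21)
Σ b_i: 2/5·1 + (-16/9)·1 + 2·1 = 28/45 ≠ 1 ⇒ order 0.

0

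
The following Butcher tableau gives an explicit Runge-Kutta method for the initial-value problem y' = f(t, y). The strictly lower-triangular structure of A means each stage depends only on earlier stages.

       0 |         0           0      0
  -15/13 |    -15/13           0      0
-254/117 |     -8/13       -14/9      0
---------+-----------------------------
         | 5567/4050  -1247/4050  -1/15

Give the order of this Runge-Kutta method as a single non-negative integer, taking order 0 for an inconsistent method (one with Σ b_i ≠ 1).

2

b = (5567/4050, -1247/4050, -1/15)
c = (0, -15/13, -254/117)
Ac = (0, 0, 70/39)
Σ b_i: 5567/4050·1 + (-1247/4050)·1 + (-1/15)·1 = 1 ✓
b·c: (-1247/4050)·(-15/13) + (-1/15)·(-254/117) = 1/2 ✓
b·c²: (-1247/4050)·225/169 + (-1/15)·64516/13689 = -297377/410670 ≠ 1/3 ⇒ order 2.
b·Ac: (-1/15)·70/39 = -14/117 ≠ 1/6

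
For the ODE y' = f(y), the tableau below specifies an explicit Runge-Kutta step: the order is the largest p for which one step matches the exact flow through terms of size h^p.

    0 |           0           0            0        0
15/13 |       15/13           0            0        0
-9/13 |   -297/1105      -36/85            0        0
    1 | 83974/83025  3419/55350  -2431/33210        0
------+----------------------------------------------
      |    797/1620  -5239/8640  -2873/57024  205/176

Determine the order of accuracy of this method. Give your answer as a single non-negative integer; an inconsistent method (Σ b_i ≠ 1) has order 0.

4

b = (797/1620, -5239/8640, -2873/57024, 205/176)
c = (0, 15/13, -9/13, 1)
Ac = (0, 0, -108/221, 5/41)
Σ b_i: 797/1620·1 + (-5239/8640)·1 + (-2873/57024)·1 + 205/176·1 = 1 ✓
b·c: (-5239/8640)·15/13 + (-2873/57024)·(-9/13) + 205/176·1 = 1/2 ✓
b·c²: (-5239/8640)·225/169 + (-2873/57024)·81/169 + 205/176·1 = 1/3 ✓
b·Ac: (-2873/57024)·(-108/221) + 205/176·5/41 = 1/6 ✓
b·c³: (-5239/8640)·3375/2197 + (-2873/57024)·(-729/2197) + 205/176·1 = 1/4 ✓
b·(c∘Ac): (-2873/57024)·972/2873 + 205/176·5/41 = 1/8 ✓
b·Ac²: (-2873/57024)·(-1620/2873) + 205/176·29/615 = 1/12 ✓
b·A²c: 205/176·22/615 = 1/24 ✓; 4 stages ⇒ order 4.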